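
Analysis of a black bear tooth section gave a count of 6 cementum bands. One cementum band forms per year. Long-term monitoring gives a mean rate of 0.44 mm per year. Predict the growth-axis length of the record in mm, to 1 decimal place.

The record spans 6 years at 0.44 mm per year.
Length ≈ 0.44 × 6 = 2.6 mm.

2.6 mm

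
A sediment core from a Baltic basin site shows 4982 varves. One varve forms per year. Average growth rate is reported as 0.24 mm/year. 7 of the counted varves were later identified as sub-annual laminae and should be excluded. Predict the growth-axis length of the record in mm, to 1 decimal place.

True varve count = 4982 − 7 = 4975.
4975 years at 0.24 mm/year gives 0.24 × 4975 = 1194.0 mm.

1194.0 mm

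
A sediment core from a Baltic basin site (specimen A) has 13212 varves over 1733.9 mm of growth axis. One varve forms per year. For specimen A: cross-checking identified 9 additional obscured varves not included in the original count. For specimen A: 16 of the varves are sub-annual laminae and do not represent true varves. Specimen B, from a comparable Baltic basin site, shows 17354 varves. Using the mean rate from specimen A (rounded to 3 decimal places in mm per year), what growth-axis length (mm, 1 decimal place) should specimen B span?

Specimen A: true varve count = 13212 − 16 + 9 = 13205.
A: Extension rate ≈ 1733.9 / 13205 = 0.131 mm per year.
For B, 0.131 mm/year × 17354 years = 2273.4 mm.

2273.4 mm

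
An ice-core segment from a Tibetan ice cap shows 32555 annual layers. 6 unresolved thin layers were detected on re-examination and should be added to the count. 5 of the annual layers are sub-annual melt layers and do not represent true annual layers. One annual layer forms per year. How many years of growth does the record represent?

Adjusted count: 32555 − 5 + 6 = 32556 annual layers.
With a one-to-one annual layer periodicity this is 32556 years.

32556 years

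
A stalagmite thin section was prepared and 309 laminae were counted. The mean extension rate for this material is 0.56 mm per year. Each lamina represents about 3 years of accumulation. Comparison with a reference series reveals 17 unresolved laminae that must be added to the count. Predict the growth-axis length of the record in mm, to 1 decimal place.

Adjusted count: 309 + 17 = 326 laminae.
At 3 years per lamina, 326 × 3 = 978 years.
Predicted length = 0.56 mm/year × 978 years = 547.7 mm.

547.7 mm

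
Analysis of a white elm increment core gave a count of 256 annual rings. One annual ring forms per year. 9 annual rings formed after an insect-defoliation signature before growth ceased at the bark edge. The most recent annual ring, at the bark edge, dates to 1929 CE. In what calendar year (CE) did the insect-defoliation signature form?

1920 CE

9 annual rings formed after the insect-defoliation signature.
Counting back 9 years from 1929 CE places the insect-defoliation signature in 1929 − 9 = 1920 CE.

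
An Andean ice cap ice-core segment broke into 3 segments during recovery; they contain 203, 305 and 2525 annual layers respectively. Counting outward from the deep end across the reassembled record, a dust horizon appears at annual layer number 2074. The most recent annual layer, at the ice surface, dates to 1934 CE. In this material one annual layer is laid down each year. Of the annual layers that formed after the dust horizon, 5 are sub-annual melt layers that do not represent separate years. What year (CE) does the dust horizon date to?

Total annual layers = 203 + 305 + 2525 = 3033.
Between annual layer 2074 and the ice surface there are 3033 − 2074 = 959 annual layers.
Excluding 5 false annual layers: 959 − 5 = 954.
The annual layer at the ice surface is 1934 CE, so the dust horizon dates to 1934 − 954 = 980 CE.

980 CE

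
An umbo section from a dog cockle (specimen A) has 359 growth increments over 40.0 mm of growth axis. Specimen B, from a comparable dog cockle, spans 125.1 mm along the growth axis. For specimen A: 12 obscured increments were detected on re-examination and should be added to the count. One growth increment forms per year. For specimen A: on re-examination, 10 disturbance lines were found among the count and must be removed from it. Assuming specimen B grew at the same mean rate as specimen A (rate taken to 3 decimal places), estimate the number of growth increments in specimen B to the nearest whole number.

1127 growth increments

Specimen A: correcting the raw count gives 359 − 10 + 12 = 361 true growth increments.
A: Mean rate = 40.0 mm / 361 years ≈ 0.111 mm/yr.
For B, 125.1 / 0.111 = 1127.03 years ≈ 1127 growth increments.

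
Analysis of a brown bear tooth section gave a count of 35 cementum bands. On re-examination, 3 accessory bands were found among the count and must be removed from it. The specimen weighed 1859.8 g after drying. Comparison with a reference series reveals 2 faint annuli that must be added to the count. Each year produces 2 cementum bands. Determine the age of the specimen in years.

17 yr

After corrections the count is 35 − 3 + 2 = 34 cementum bands.
With 2 cementum bands per year, 34 / 2 = 17 years.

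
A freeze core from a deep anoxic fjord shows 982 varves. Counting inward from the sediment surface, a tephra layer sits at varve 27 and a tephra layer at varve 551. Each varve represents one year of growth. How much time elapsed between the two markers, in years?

524 yr

Separation: 551 − 27 = 524 varves.
At one varve per year, 524 years elapsed between them.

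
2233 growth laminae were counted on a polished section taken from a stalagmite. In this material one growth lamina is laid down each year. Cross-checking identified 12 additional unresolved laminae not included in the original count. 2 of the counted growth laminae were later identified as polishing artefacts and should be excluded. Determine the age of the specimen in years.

After corrections the count is 2233 − 2 + 12 = 2243 growth laminae.
At one growth lamina per year, that is 2243 years.

2243 years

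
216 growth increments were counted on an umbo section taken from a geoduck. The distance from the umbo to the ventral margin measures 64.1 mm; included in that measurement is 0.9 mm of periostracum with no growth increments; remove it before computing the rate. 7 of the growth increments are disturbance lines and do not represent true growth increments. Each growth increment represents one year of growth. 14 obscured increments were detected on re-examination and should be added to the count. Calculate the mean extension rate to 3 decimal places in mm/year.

True growth increment count = 216 − 7 + 14 = 223.
Net length = 64.1 − 0.9 = 63.2 mm.
Mean rate = 63.2 mm / 223 years ≈ 0.283 mm/year.

0.283 mm/year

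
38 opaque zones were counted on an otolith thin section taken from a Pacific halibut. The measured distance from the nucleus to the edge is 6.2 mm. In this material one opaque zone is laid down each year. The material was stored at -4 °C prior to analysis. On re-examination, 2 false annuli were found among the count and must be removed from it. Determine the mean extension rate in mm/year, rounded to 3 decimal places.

Correcting the raw count gives 38 − 2 = 36 true opaque zones.
Mean rate = 6.2 mm / 36 years ≈ 0.172 mm/year.

0.172 mm/year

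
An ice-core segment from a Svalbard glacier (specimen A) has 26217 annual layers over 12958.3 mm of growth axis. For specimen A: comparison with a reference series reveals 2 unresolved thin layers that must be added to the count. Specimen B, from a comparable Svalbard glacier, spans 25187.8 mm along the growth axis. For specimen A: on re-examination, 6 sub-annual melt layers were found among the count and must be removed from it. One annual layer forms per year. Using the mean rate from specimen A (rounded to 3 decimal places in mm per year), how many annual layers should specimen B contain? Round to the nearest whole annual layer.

Specimen A: adjusted count: 26217 − 6 + 2 = 26213 annual layers.
A: Extension rate ≈ 12958.3 / 26213 = 0.494 mm/year.
B spans 25187.8 / 0.494 = 50987.45 years ≈ 50987 annual layers.

50987 annual layers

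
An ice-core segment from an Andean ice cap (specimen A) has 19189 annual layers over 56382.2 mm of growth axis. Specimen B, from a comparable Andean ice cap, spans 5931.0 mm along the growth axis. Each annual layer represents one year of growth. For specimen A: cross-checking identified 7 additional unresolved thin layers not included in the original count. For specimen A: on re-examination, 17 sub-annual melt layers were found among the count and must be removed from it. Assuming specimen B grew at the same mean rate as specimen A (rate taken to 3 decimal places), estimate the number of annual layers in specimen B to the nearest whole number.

2017 annual layers

Specimen A: correcting the raw count gives 19189 − 17 + 7 = 19179 true annual layers.
A: Extension rate ≈ 56382.2 / 19179 = 2.940 mm/year.
B spans 5931.0 / 2.940 = 2017.35 years ≈ 2017 annual layers.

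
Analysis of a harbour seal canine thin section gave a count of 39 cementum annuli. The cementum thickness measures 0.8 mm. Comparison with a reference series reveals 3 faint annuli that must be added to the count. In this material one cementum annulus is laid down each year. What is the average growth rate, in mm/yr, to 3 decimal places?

0.019 mm/yr

Adjusted count: 39 + 3 = 42 cementum annuli.
Mean rate = 0.8 mm / 42 years ≈ 0.019 mm/yr.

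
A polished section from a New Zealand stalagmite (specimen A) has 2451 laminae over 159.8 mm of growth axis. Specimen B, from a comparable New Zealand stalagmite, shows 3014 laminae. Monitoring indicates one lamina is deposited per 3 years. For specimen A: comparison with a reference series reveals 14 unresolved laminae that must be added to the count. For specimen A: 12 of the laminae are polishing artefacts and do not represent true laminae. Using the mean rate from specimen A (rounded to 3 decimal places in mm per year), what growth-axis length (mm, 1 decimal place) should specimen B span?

198.9 mm

Specimen A: after corrections the count is 2451 − 12 + 14 = 2453 laminae.
Specimen A: at 3 years per lamina, 2453 × 3 = 7359 years.
A: Extension rate ≈ 159.8 / 7359 = 0.022 mm per year.
Specimen B: multiplying by 3 years per lamina: 3014 × 3 = 9042 years. Length of B = 0.022 × 9042 = 198.9 mm.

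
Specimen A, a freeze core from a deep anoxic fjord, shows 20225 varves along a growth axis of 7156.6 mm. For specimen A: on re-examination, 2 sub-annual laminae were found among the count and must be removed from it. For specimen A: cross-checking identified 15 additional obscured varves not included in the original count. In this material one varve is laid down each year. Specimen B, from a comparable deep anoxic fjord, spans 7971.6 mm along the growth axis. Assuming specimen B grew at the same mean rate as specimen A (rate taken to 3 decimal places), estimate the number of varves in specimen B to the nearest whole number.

22519 varves

Specimen A: adjusted count: 20225 − 2 + 15 = 20238 varves.
A: Mean rate = 7156.6 mm / 20238 years ≈ 0.354 mm per year.
Specimen B: 7971.6 mm / 0.354 mm per year = 22518.64 years ≈ 22519 varves.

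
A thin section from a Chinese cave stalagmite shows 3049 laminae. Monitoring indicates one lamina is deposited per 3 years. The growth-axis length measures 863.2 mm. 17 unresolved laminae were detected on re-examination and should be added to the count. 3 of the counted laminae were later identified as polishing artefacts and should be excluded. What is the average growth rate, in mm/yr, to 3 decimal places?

Adjusted count: 3049 − 3 + 17 = 3063 laminae.
At 3 years per lamina, 3063 × 3 = 9189 years.
Mean rate = 863.2 mm / 9189 years ≈ 0.094 mm/yr.

0.094 mm/yr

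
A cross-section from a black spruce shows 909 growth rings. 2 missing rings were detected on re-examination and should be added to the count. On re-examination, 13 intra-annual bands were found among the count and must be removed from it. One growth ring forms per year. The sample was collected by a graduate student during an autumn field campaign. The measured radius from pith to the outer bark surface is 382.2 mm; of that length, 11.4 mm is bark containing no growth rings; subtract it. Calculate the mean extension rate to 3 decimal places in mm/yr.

0.413 mm/yr

True growth ring count = 909 − 13 + 2 = 898.
Removing the 11.4 mm offcut leaves 382.2 − 11.4 = 370.8 mm.
Extension rate ≈ 370.8 / 898 = 0.413 mm/yr.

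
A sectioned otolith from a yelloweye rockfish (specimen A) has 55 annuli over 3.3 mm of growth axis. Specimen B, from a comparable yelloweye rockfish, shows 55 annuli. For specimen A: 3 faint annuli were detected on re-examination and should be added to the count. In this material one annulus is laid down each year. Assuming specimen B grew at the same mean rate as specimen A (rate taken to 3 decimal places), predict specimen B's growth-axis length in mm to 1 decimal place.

3.1 mm

Specimen A: correcting the raw count gives 55 + 3 = 58 true annuli.
A: 3.3 mm over 58 years gives 3.3 / 58 ≈ 0.057 mm per year.
Length of B = 0.057 × 55 = 3.1 mm.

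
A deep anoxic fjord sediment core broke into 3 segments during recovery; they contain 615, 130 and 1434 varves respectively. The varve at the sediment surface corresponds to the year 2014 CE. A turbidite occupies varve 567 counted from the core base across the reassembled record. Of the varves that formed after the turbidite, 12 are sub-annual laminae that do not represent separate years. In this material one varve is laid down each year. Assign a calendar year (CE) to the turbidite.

Total varves = 615 + 130 + 1434 = 2179.
2179 − 567 = 1612 varves lie beyond the turbidite toward the sediment surface.
Excluding 12 false varves: 1612 − 12 = 1600.
Counting back 1600 years from 2014 CE places the turbidite in 2014 − 1600 = 414 CE.

414 CE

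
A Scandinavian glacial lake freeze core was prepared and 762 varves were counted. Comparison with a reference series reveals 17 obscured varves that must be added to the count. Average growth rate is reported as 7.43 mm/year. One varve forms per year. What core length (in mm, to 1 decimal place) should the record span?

5788.0 mm

True varve count = 762 + 17 = 779.
Length ≈ 7.43 × 779 = 5788.0 mm.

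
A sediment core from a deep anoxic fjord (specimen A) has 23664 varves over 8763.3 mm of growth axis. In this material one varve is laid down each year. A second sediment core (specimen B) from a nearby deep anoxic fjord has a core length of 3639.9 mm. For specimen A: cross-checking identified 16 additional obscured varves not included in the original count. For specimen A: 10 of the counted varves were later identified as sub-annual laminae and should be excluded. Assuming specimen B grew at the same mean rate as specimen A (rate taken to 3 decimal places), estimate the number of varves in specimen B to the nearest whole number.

9838 varves

Specimen A: after corrections the count is 23664 − 10 + 16 = 23670 varves.
A: Mean rate = 8763.3 mm / 23670 years ≈ 0.370 mm per year.
For B, 3639.9 / 0.370 = 9837.57 years ≈ 9838 varves.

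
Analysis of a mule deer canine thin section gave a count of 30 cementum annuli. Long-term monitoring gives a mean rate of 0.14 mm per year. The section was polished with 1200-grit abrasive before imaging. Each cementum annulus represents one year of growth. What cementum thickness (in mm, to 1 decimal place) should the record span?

4.2 mm

The record spans 30 years at 0.14 mm per year.
Predicted length = 0.14 mm/year × 30 years = 4.2 mm.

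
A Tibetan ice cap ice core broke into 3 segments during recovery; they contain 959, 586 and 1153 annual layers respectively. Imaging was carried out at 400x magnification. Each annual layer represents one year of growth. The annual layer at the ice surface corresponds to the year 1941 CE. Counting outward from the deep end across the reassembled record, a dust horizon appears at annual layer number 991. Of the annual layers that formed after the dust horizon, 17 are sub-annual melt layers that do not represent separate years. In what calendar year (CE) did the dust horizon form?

Total annual layers = 959 + 586 + 1153 = 2698.
2698 − 991 = 1707 annual layers lie beyond the dust horizon toward the ice surface.
1707 − 17 false = 1690 true annual layers after the dust horizon.
The annual layer at the ice surface is 1941 CE, so the dust horizon dates to 1941 − 1690 = 251 CE.

251 CE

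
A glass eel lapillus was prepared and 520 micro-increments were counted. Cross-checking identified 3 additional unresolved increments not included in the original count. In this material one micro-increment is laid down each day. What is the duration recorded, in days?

523 days

After corrections the count is 520 + 3 = 523 micro-increments.
At one micro-increment per day, that is 523 days.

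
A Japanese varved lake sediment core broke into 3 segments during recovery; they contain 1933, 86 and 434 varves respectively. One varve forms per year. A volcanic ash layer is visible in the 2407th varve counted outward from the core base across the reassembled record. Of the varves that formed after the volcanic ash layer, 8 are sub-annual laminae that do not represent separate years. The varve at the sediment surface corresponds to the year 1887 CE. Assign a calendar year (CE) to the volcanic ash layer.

Total varves = 1933 + 86 + 434 = 2453.
2453 − 2407 = 46 varves lie beyond the volcanic ash layer toward the sediment surface.
46 − 8 false = 38 true varves after the volcanic ash layer.
Counting back 38 years from 1887 CE places the volcanic ash layer in 1887 − 38 = 1849 CE.

1849 CE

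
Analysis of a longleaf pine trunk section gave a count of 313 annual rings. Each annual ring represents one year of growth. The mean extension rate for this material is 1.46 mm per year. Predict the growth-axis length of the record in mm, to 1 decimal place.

313 years of growth are recorded.
Length ≈ 1.46 × 313 = 457.0 mm.

457.0 mm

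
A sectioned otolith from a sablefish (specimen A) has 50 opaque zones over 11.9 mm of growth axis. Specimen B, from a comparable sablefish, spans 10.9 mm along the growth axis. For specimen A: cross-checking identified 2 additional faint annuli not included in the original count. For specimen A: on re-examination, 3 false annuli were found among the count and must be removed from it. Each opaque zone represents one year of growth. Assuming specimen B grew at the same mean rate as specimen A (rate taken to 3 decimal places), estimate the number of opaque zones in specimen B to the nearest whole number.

45 opaque zones

Specimen A: correcting the raw count gives 50 − 3 + 2 = 49 true opaque zones.
A: 11.9 mm over 49 years gives 11.9 / 49 ≈ 0.243 mm/year.
Specimen B: 10.9 mm / 0.243 mm per year = 44.86 years ≈ 45 opaque zones.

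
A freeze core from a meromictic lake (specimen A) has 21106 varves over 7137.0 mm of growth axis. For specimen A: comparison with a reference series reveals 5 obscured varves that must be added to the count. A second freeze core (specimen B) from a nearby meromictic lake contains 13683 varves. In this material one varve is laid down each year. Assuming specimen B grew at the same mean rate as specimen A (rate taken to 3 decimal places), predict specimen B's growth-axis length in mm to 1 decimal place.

Specimen A: true varve count = 21106 + 5 = 21111.
A: Extension rate ≈ 7137.0 / 21111 = 0.338 mm per year.
Length of B = 0.338 × 13683 = 4624.9 mm.

4624.9 mm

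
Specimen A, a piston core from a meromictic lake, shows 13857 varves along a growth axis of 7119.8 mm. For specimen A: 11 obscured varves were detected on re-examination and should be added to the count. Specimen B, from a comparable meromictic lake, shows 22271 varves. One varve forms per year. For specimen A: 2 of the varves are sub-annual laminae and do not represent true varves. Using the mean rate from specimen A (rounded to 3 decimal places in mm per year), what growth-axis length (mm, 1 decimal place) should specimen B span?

11425.0 mm

Specimen A: after corrections the count is 13857 − 2 + 11 = 13866 varves.
A: 7119.8 mm over 13866 years gives 7119.8 / 13866 ≈ 0.513 mm/yr.
For B, 0.513 mm/year × 22271 years = 11425.0 mm.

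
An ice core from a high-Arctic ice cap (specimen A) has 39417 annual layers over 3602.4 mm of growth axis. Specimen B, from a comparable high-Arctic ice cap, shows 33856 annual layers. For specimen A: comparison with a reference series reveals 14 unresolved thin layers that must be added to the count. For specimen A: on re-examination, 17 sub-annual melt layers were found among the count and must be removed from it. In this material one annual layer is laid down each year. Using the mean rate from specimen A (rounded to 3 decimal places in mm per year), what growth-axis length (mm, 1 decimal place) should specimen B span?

3080.9 mm

Specimen A: after corrections the count is 39417 − 17 + 14 = 39414 annual layers.
A: Mean rate = 3602.4 mm / 39414 years ≈ 0.091 mm/yr.
B's length ≈ 0.091 × 33856 = 3080.9 mm.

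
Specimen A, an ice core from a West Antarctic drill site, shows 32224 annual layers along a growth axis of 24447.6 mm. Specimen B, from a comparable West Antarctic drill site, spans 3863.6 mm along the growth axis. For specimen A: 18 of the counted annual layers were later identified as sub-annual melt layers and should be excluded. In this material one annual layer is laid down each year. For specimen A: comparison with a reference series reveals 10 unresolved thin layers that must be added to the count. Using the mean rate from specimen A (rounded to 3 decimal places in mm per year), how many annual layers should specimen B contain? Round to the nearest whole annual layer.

5090 annual layers

Specimen A: correcting the raw count gives 32224 − 18 + 10 = 32216 true annual layers.
A: Extension rate ≈ 24447.6 / 32216 = 0.759 mm/yr.
Specimen B: 3863.6 mm / 0.759 mm per year = 5090.38 years ≈ 5090 annual layers.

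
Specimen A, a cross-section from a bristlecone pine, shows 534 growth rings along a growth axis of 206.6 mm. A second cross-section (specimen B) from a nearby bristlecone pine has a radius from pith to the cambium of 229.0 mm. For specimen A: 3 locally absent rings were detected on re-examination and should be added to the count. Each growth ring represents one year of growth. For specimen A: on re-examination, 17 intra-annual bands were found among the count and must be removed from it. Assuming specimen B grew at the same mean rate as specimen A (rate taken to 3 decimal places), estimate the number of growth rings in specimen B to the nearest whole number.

577 growth rings

Specimen A: correcting the raw count gives 534 − 17 + 3 = 520 true growth rings.
A: Extension rate ≈ 206.6 / 520 = 0.397 mm/year.
For B, 229.0 / 0.397 = 576.83 years ≈ 577 growth rings.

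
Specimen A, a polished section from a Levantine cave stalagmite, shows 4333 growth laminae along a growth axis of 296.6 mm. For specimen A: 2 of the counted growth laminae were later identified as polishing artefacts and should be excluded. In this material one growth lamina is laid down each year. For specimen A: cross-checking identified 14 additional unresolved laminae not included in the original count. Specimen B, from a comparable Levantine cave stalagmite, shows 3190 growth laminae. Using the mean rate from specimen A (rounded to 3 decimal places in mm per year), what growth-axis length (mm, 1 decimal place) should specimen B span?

Specimen A: adjusted count: 4333 − 2 + 14 = 4345 growth laminae.
A: 296.6 mm over 4345 years gives 296.6 / 4345 ≈ 0.068 mm/year.
Length of B = 0.068 × 3190 = 216.9 mm.

216.9 mm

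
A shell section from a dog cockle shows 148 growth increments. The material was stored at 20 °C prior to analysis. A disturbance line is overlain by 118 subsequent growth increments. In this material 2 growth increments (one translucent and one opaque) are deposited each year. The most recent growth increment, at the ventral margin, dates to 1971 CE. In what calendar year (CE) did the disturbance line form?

1912 CE

118 growth increments post-date the disturbance line.
118 growth increments at 2 per year is 118 / 2 = 59 years.
The growth increment at the ventral margin is 1971 CE, so the disturbance line dates to 1971 − 59 = 1912 CE.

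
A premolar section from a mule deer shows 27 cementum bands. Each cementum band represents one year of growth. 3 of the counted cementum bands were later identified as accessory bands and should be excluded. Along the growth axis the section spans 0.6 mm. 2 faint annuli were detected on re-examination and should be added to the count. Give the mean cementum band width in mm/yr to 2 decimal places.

Adjusted count: 27 − 3 + 2 = 26 cementum bands.
Extension rate ≈ 0.6 / 26 = 0.02 mm/yr.

0.02 mm/yr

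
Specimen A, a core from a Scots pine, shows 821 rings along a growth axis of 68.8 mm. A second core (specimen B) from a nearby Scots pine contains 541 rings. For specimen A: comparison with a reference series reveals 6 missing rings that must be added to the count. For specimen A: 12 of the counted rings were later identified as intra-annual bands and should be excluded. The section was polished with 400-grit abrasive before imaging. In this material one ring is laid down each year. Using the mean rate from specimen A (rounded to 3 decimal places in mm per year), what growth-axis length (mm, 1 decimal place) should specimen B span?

Specimen A: adjusted count: 821 − 12 + 6 = 815 rings.
A: Extension rate ≈ 68.8 / 815 = 0.084 mm/year.
B's length ≈ 0.084 × 541 = 45.4 mm.

45.4 mm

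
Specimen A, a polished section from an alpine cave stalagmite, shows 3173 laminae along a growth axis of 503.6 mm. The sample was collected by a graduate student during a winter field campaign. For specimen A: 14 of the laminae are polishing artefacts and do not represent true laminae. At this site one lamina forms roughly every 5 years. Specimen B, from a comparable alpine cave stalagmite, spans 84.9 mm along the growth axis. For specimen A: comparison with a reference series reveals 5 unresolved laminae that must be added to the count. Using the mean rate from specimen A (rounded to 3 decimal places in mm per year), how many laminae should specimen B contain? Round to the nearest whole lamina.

Specimen A: after corrections the count is 3173 − 14 + 5 = 3164 laminae.
Specimen A: multiplying by 5 years per lamina: 3164 × 5 = 15820 years.
A: 503.6 mm over 15820 years gives 503.6 / 15820 ≈ 0.032 mm/yr.
B spans 84.9 / 0.032 = 2653.12 years; at 5 years per lamina that is 2653.12 / 5 ≈ 531 laminae.

531 laminae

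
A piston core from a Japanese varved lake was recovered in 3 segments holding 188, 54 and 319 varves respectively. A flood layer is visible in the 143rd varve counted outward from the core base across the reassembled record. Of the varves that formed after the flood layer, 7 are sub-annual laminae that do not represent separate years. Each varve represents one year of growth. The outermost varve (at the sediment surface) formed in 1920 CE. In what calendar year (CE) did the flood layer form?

1509 CE

Total varves = 188 + 54 + 319 = 561.
The flood layer sits at varve 143 from the core base, so 561 − 143 = 418 varves formed after it.
Excluding 7 false varves: 418 − 7 = 411.
1920 − 411 = 1509 CE.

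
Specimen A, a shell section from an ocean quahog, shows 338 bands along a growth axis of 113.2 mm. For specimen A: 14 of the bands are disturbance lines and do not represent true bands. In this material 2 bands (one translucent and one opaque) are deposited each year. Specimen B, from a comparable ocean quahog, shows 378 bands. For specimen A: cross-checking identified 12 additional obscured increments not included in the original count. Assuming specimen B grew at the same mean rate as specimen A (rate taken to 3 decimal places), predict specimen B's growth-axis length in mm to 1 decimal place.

Specimen A: true band count = 338 − 14 + 12 = 336.
Specimen A: with 2 bands per year, 336 / 2 = 168 years.
A: Extension rate ≈ 113.2 / 168 = 0.674 mm/year.
Specimen B: 378 bands at 2 per year is 378 / 2 = 189 years. B's length ≈ 0.674 × 189 = 127.4 mm.

127.4 mm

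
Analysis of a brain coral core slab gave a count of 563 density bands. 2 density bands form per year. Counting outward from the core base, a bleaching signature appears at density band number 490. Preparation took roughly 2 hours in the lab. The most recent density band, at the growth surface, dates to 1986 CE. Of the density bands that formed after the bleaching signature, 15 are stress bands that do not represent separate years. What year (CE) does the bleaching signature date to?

563 − 490 = 73 density bands lie beyond the bleaching signature toward the growth surface.
Excluding 15 false density bands: 73 − 15 = 58.
58 density bands at 2 per year is 58 / 2 = 29 years.
Counting back 29 years from 1986 CE places the bleaching signature in 1986 − 29 = 1957 CE.

1957 CE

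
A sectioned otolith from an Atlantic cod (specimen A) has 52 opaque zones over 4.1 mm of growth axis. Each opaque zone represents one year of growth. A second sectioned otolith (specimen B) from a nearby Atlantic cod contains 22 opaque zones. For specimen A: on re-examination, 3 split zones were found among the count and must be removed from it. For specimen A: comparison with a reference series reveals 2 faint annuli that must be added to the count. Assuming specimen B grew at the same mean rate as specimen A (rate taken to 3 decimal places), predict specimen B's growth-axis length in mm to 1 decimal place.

1.8 mm

Specimen A: correcting the raw count gives 52 − 3 + 2 = 51 true opaque zones.
A: Extension rate ≈ 4.1 / 51 = 0.080 mm/yr.
B's length ≈ 0.080 × 22 = 1.8 mm.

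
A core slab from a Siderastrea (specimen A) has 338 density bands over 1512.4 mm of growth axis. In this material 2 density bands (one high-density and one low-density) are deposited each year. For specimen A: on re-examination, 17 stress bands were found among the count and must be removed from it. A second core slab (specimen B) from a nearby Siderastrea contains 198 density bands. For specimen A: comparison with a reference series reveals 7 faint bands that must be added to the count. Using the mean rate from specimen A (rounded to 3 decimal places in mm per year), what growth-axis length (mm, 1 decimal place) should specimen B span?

913.0 mm

Specimen A: after corrections the count is 338 − 17 + 7 = 328 density bands.
Specimen A: 328 density bands at 2 per year is 328 / 2 = 164 years.
A: Extension rate ≈ 1512.4 / 164 = 9.222 mm per year.
Specimen B: 198 density bands at 2 per year is 198 / 2 = 99 years. B's length ≈ 9.222 × 99 = 913.0 mm.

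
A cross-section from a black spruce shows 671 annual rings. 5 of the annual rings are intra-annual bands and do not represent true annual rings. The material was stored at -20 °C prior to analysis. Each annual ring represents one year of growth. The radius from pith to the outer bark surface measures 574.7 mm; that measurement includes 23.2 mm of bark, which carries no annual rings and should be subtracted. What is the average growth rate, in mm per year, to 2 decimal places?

0.83 mm per year

Correcting the raw count gives 671 − 5 = 666 true annual rings.
Removing the 23.2 mm offcut leaves 574.7 − 23.2 = 551.5 mm.
551.5 mm over 666 years gives 551.5 / 666 ≈ 0.83 mm per year.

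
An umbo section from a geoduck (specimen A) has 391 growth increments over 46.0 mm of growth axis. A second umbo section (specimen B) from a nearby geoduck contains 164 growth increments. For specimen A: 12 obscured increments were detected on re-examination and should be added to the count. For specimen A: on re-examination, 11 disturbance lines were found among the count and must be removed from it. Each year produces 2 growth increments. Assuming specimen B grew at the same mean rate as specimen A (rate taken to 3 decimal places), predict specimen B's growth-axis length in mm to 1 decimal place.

19.3 mm

Specimen A: after corrections the count is 391 − 11 + 12 = 392 growth increments.
Specimen A: 392 growth increments at 2 per year is 392 / 2 = 196 years.
A: Extension rate ≈ 46.0 / 196 = 0.235 mm/year.
Specimen B: dividing by 2 growth increments per year: 164 / 2 = 82 years. Length of B = 0.235 × 82 = 19.3 mm.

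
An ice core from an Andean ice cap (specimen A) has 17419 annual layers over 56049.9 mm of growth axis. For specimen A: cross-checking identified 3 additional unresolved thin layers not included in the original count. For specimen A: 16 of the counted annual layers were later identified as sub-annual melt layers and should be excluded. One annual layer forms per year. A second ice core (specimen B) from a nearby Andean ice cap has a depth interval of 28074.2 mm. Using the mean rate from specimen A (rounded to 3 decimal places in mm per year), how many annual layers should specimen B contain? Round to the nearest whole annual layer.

Specimen A: adjusted count: 17419 − 16 + 3 = 17406 annual layers.
A: Extension rate ≈ 56049.9 / 17406 = 3.220 mm per year.
For B, 28074.2 / 3.220 = 8718.70 years ≈ 8719 annual layers.

8719 annual layers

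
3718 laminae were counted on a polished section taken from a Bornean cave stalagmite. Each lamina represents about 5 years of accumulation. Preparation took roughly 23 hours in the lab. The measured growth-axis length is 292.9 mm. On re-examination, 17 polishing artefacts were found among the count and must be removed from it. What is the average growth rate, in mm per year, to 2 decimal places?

True lamina count = 3718 − 17 = 3701.
Multiplying by 5 years per lamina: 3701 × 5 = 18505 years.
292.9 mm over 18505 years gives 292.9 / 18505 ≈ 0.02 mm per year.

0.02 mm per year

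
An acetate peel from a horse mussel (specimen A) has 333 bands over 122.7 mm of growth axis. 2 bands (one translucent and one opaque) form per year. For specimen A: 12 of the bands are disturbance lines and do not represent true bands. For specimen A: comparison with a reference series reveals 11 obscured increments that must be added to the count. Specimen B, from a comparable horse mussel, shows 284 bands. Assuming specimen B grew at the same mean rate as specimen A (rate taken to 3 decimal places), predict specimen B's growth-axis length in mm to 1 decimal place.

Specimen A: correcting the raw count gives 333 − 12 + 11 = 332 true bands.
Specimen A: with 2 bands per year, 332 / 2 = 166 years.
A: Mean rate = 122.7 mm / 166 years ≈ 0.739 mm/yr.
Specimen B: dividing by 2 bands per year: 284 / 2 = 142 years. For B, 0.739 mm/year × 142 years = 104.9 mm.

104.9 mm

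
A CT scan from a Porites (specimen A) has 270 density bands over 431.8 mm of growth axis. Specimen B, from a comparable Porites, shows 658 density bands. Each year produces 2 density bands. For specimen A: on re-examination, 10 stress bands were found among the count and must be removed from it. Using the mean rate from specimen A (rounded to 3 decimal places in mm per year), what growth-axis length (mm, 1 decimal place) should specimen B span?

Specimen A: correcting the raw count gives 270 − 10 = 260 true density bands.
Specimen A: with 2 density bands per year, 260 / 2 = 130 years.
A: Extension rate ≈ 431.8 / 130 = 3.322 mm/year.
Specimen B: 658 density bands at 2 per year is 658 / 2 = 329 years. For B, 3.322 mm/year × 329 years = 1092.9 mm.

1092.9 mm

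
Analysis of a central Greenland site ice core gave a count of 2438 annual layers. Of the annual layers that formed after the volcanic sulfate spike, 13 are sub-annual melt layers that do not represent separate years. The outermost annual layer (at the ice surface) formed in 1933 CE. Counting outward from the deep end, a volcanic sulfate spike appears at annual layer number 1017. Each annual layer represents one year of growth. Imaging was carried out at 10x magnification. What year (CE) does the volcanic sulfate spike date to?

525 CE

Between annual layer 1017 and the ice surface there are 2438 − 1017 = 1421 annual layers.
Excluding 13 false annual layers: 1421 − 13 = 1408.
1933 − 1408 = 525 CE.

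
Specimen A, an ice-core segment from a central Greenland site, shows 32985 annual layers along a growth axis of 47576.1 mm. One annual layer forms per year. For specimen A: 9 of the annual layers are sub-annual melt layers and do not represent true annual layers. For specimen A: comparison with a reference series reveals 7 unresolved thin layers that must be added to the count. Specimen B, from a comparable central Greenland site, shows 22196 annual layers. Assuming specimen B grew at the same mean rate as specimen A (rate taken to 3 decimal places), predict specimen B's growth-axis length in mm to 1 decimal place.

Specimen A: adjusted count: 32985 − 9 + 7 = 32983 annual layers.
A: Mean rate = 47576.1 mm / 32983 years ≈ 1.442 mm/yr.
For B, 1.442 mm/year × 22196 years = 32006.6 mm.

32006.6 mm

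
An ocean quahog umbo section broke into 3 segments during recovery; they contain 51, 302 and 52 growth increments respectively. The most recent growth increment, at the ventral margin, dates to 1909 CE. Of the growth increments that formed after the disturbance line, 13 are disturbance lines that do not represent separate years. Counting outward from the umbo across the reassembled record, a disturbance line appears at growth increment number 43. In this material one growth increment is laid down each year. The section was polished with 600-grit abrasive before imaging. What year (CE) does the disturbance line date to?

Total growth increments = 51 + 302 + 52 = 405.
The disturbance line sits at growth increment 43 from the umbo, so 405 − 43 = 362 growth increments formed after it.
362 − 13 false = 349 true growth increments after the disturbance line.
Counting back 349 years from 1909 CE places the disturbance line in 1909 − 349 = 1560 CE.

1560 CE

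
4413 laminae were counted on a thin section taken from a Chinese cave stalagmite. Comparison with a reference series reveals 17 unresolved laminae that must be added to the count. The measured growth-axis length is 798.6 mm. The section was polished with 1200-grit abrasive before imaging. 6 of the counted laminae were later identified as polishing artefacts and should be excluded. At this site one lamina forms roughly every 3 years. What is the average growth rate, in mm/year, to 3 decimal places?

0.060 mm/year

True lamina count = 4413 − 6 + 17 = 4424.
4424 laminae at 3 years each span 4424 × 3 = 13272 years.
798.6 mm over 13272 years gives 798.6 / 13272 ≈ 0.060 mm/year.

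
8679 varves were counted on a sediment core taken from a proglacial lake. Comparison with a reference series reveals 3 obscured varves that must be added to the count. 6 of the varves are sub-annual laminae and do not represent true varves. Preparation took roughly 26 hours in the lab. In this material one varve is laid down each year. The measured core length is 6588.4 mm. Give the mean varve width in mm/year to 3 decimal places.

0.759 mm/year

After corrections the count is 8679 − 6 + 3 = 8676 varves.
6588.4 mm over 8676 years gives 6588.4 / 8676 ≈ 0.759 mm/year.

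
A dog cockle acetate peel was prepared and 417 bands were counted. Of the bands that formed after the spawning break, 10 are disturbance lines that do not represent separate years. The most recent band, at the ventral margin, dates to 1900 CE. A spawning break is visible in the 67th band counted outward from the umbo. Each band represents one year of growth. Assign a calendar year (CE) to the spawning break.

1560 CE

417 − 67 = 350 bands lie beyond the spawning break toward the ventral margin.
Removing the 10 false bands leaves 350 − 10 = 340 true bands beyond the spawning break.
The band at the ventral margin is 1900 CE, so the spawning break dates to 1900 − 340 = 1560 CE.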